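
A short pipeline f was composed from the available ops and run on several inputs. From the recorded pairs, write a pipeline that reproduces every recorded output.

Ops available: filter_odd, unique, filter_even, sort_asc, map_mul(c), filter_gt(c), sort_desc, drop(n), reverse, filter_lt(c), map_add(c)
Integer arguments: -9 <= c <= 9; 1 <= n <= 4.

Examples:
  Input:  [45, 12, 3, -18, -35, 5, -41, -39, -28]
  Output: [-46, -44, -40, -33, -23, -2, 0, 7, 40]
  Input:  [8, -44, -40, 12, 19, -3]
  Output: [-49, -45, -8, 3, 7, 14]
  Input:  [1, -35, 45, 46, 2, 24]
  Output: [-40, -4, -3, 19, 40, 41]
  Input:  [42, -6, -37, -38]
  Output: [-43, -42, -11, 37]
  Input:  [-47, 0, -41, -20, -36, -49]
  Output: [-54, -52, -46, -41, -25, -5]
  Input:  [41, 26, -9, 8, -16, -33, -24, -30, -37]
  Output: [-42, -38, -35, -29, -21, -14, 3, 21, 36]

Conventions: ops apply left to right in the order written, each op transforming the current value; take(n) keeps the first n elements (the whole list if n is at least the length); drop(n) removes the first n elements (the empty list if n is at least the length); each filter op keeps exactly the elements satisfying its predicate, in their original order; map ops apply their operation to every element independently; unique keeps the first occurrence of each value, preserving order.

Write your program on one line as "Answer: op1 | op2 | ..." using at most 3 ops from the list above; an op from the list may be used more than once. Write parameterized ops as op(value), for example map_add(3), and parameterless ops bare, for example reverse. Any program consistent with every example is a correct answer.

map_add(-5) | sort_desc | sort_asc

Check, running the answer program on each example:
  [45, 12, 3, -18, -35, 5, -41, -39, -28] -> [40, 7, -2, -23, -40, 0, -46, -44, -33] -> [40, 7, 0, -2, -23, -33, -40, -44, -46] -> [-46, -44, -40, -33, -23, -2, 0, 7, 40]
  [8, -44, -40, 12, 19, -3] -> [3, -49, -45, 7, 14, -8] -> [14, 7, 3, -8, -45, -49] -> [-49, -45, -8, 3, 7, 14]
  [1, -35, 45, 46, 2, 24] -> [-4, -40, 40, 41, -3, 19] -> [41, 40, 19, -3, -4, -40] -> [-40, -4, -3, 19, 40, 41]
  [42, -6, -37, -38] -> [37, -11, -42, -43] -> [37, -11, -42, -43] -> [-43, -42, -11, 37]
  [-47, 0, -41, -20, -36, -49] -> [-52, -5, -46, -25, -41, -54] -> [-5, -25, -41, -46, -52, -54] -> [-54, -52, -46, -41, -25, -5]
  [41, 26, -9, 8, -16, -33, -24, -30, -37] -> [36, 21, -14, 3, -21, -38, -29, -35, -42] -> [36, 21, 3, -14, -21, -29, -35, -38, -42] -> [-42, -38, -35, -29, -21, -14, 3, 21, 36]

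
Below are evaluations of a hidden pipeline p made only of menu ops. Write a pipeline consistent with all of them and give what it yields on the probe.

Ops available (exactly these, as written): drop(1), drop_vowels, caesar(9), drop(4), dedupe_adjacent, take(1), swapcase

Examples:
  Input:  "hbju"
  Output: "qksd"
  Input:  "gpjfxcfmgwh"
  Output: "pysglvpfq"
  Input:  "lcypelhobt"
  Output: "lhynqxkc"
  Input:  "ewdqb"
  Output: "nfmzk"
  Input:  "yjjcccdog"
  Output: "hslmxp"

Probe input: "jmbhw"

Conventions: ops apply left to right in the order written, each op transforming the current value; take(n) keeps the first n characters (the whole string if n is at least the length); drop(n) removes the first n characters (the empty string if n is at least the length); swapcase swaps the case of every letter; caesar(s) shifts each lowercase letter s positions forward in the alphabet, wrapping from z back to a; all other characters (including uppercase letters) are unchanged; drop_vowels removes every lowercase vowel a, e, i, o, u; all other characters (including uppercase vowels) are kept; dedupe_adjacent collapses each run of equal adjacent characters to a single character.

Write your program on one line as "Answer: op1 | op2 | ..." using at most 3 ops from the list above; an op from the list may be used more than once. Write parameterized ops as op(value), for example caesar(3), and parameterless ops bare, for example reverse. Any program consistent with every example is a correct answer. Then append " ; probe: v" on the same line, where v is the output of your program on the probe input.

caesar(9) | dedupe_adjacent | drop_vowels ; probe: "svkqf"

Check, running the answer program on each example:
  "hbju" -> "qksd" -> "qksd" -> "qksd"
  "gpjfxcfmgwh" -> "pysoglovpfq" -> "pysoglovpfq" -> "pysglvpfq"
  "lcypelhobt" -> "ulhynuqxkc" -> "ulhynuqxkc" -> "lhynqxkc"
  "ewdqb" -> "nfmzk" -> "nfmzk" -> "nfmzk"
  "yjjcccdog" -> "hsslllmxp" -> "hslmxp" -> "hslmxp"
  probe: "jmbhw" -> "svkqf" -> "svkqf" -> "svkqf"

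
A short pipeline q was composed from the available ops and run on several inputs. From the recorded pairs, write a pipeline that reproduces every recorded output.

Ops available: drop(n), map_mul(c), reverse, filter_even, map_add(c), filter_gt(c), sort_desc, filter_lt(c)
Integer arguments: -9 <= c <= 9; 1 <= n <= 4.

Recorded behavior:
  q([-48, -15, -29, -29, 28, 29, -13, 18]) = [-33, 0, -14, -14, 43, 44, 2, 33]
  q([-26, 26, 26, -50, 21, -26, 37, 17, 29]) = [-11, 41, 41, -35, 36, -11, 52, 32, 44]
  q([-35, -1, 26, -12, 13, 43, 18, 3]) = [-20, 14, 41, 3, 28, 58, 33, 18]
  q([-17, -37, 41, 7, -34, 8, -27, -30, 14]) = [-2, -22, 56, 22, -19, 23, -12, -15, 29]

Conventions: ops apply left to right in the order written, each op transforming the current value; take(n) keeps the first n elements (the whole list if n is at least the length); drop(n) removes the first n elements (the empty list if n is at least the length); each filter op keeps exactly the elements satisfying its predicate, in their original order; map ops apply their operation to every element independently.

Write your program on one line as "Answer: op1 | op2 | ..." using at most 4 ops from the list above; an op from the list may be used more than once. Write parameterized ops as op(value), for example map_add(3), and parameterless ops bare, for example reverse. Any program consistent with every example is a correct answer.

map_add(1) | map_add(7) | map_add(4) | map_add(3)

Check, running the answer program on each example:
  [-48, -15, -29, -29, 28, 29, -13, 18] -> [-47, -14, -28, -28, 29, 30, -12, 19] -> [-40, -7, -21, -21, 36, 37, -5, 26] -> [-36, -3, -17, -17, 40, 41, -1, 30] -> [-33, 0, -14, -14, 43, 44, 2, 33]
  [-26, 26, 26, -50, 21, -26, 37, 17, 29] -> [-25, 27, 27, -49, 22, -25, 38, 18, 30] -> [-18, 34, 34, -42, 29, -18, 45, 25, 37] -> [-14, 38, 38, -38, 33, -14, 49, 29, 41] -> [-11, 41, 41, -35, 36, -11, 52, 32, 44]
  [-35, -1, 26, -12, 13, 43, 18, 3] -> [-34, 0, 27, -11, 14, 44, 19, 4] -> [-27, 7, 34, -4, 21, 51, 26, 11] -> [-23, 11, 38, 0, 25, 55, 30, 15] -> [-20, 14, 41, 3, 28, 58, 33, 18]
  [-17, -37, 41, 7, -34, 8, -27, -30, 14] -> [-16, -36, 42, 8, -33, 9, -26, -29, 15] -> [-9, -29, 49, 15, -26, 16, -19, -22, 22] -> [-5, -25, 53, 19, -22, 20, -15, -18, 26] -> [-2, -22, 56, 22, -19, 23, -12, -15, 29]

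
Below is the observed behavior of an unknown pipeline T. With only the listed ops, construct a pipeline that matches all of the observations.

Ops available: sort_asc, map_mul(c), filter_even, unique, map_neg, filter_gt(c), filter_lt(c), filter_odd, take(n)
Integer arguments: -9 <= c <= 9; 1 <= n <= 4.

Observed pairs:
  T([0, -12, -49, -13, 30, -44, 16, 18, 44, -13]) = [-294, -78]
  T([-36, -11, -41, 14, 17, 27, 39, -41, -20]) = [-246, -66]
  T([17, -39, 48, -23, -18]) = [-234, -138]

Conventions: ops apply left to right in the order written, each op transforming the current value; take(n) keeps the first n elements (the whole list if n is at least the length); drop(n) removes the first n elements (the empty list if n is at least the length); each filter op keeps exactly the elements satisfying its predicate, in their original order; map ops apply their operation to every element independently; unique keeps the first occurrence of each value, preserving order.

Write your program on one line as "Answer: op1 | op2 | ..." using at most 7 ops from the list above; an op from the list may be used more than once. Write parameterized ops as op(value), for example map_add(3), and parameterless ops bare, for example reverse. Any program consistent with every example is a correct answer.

sort_asc | filter_odd | map_mul(-6) | map_neg | filter_lt(-7) | unique

Check, running the answer program on each example:
  [0, -12, -49, -13, 30, -44, 16, 18, 44, -13] -> [-49, -44, -13, -13, -12, 0, 16, 18, 30, 44] -> [-49, -13, -13] -> [294, 78, 78] -> [-294, -78, -78] -> [-294, -78, -78] -> [-294, -78]
  [-36, -11, -41, 14, 17, 27, 39, -41, -20] -> [-41, -41, -36, -20, -11, 14, 17, 27, 39] -> [-41, -41, -11, 17, 27, 39] -> [246, 246, 66, -102, -162, -234] -> [-246, -246, -66, 102, 162, 234] -> [-246, -246, -66] -> [-246, -66]
  [17, -39, 48, -23, -18] -> [-39, -23, -18, 17, 48] -> [-39, -23, 17] -> [234, 138, -102] -> [-234, -138, 102] -> [-234, -138] -> [-234, -138]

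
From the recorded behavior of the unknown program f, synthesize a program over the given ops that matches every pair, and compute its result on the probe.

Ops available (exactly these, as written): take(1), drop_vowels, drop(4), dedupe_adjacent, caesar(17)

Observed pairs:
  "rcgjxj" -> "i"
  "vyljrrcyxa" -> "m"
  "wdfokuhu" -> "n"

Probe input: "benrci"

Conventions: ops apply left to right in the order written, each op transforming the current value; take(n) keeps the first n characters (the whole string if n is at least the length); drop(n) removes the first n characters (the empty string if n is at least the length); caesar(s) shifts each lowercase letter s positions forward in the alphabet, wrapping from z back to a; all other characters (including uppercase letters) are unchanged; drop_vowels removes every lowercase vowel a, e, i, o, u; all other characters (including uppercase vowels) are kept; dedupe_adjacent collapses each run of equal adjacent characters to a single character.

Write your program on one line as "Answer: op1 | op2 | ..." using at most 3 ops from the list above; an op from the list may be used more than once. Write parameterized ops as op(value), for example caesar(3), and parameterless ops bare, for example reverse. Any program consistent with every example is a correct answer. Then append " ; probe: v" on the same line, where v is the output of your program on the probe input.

caesar(17) | take(1) ; probe: "s"

Check, running the answer program on each example:
  "rcgjxj" -> "itxaoa" -> "i"
  "vyljrrcyxa" -> "mpcaiitpor" -> "m"
  "wdfokuhu" -> "nuwfblyl" -> "n"
  probe: "benrci" -> "sveitz" -> "s"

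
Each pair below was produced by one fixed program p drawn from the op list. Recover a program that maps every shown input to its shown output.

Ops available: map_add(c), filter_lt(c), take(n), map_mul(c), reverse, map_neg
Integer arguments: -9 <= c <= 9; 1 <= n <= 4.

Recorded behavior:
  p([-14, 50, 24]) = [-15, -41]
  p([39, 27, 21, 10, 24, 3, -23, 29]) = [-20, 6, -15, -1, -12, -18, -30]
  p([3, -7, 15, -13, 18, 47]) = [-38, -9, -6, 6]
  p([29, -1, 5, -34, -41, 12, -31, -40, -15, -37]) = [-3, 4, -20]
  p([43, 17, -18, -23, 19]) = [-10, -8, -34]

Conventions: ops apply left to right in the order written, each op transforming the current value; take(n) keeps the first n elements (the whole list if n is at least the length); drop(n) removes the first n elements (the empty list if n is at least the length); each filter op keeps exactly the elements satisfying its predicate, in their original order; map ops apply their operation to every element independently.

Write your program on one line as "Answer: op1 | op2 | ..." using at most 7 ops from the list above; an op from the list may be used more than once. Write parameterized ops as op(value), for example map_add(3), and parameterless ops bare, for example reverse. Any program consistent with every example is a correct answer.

reverse | map_add(-9) | reverse | map_neg | reverse | filter_lt(8)

Check, running the answer program on each example:
  [-14, 50, 24] -> [24, 50, -14] -> [15, 41, -23] -> [-23, 41, 15] -> [23, -41, -15] -> [-15, -41, 23] -> [-15, -41]
  [39, 27, 21, 10, 24, 3, -23, 29] -> [29, -23, 3, 24, 10, 21, 27, 39] -> [20, -32, -6, 15, 1, 12, 18, 30] -> [30, 18, 12, 1, 15, -6, -32, 20] -> [-30, -18, -12, -1, -15, 6, 32, -20] -> [-20, 32, 6, -15, -1, -12, -18, -30] -> [-20, 6, -15, -1, -12, -18, -30]
  [3, -7, 15, -13, 18, 47] -> [47, 18, -13, 15, -7, 3] -> [38, 9, -22, 6, -16, -6] -> [-6, -16, 6, -22, 9, 38] -> [6, 16, -6, 22, -9, -38] -> [-38, -9, 22, -6, 16, 6] -> [-38, -9, -6, 6]
  [29, -1, 5, -34, -41, 12, -31, -40, -15, -37] -> [-37, -15, -40, -31, 12, -41, -34, 5, -1, 29] -> [-46, -24, -49, -40, 3, -50, -43, -4, -10, 20] -> [20, -10, -4, -43, -50, 3, -40, -49, -24, -46] -> [-20, 10, 4, 43, 50, -3, 40, 49, 24, 46] -> [46, 24, 49, 40, -3, 50, 43, 4, 10, -20] -> [-3, 4, -20]
  [43, 17, -18, -23, 19] -> [19, -23, -18, 17, 43] -> [10, -32, -27, 8, 34] -> [34, 8, -27, -32, 10] -> [-34, -8, 27, 32, -10] -> [-10, 32, 27, -8, -34] -> [-10, -8, -34]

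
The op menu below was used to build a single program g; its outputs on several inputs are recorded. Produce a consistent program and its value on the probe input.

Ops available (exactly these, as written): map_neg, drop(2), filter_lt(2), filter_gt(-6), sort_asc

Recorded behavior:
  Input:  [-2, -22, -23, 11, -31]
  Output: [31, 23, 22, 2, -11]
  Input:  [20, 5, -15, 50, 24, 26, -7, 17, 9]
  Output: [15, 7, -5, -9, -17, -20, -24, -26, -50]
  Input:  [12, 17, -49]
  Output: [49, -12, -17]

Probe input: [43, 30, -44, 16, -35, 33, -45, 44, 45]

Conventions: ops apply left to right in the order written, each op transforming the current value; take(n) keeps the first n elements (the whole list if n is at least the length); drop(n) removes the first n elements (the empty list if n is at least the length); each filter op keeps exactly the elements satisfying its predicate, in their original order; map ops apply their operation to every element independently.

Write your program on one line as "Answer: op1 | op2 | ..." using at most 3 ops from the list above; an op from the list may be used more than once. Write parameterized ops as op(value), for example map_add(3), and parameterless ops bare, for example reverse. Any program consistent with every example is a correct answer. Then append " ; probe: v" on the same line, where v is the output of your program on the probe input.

sort_asc | map_neg ; probe: [45, 44, 35, -16, -30, -33, -43, -44, -45]

Check, running the answer program on each example:
  [-2, -22, -23, 11, -31] -> [-31, -23, -22, -2, 11] -> [31, 23, 22, 2, -11]
  [20, 5, -15, 50, 24, 26, -7, 17, 9] -> [-15, -7, 5, 9, 17, 20, 24, 26, 50] -> [15, 7, -5, -9, -17, -20, -24, -26, -50]
  [12, 17, -49] -> [-49, 12, 17] -> [49, -12, -17]
  probe: [43, 30, -44, 16, -35, 33, -45, 44, 45] -> [-45, -44, -35, 16, 30, 33, 43, 44, 45] -> [45, 44, 35, -16, -30, -33, -43, -44, -45]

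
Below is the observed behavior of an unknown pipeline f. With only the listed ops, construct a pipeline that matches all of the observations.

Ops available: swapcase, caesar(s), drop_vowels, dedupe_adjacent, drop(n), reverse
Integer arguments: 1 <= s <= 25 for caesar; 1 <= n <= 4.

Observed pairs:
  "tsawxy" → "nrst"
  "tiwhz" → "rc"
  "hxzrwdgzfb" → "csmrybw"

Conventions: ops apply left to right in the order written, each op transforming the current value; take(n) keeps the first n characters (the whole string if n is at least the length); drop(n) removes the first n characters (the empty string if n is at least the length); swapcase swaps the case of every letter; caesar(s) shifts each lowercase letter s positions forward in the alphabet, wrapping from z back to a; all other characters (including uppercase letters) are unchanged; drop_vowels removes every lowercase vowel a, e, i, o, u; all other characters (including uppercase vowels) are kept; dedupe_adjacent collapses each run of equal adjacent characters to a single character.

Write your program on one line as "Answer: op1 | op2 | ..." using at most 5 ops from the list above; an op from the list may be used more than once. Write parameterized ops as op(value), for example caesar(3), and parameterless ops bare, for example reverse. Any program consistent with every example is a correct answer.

drop_vowels | reverse | caesar(21) | drop_vowels | reverse

Check, running the answer program on each example:
  "tsawxy" -> "tswxy" -> "yxwst" -> "tsrno" -> "tsrn" -> "nrst"
  "tiwhz" -> "twhz" -> "zhwt" -> "ucro" -> "cr" -> "rc"
  "hxzrwdgzfb" -> "hxzrwdgzfb" -> "bfzgdwrzxh" -> "waubyrmusc" -> "wbyrmsc" -> "csmrybw"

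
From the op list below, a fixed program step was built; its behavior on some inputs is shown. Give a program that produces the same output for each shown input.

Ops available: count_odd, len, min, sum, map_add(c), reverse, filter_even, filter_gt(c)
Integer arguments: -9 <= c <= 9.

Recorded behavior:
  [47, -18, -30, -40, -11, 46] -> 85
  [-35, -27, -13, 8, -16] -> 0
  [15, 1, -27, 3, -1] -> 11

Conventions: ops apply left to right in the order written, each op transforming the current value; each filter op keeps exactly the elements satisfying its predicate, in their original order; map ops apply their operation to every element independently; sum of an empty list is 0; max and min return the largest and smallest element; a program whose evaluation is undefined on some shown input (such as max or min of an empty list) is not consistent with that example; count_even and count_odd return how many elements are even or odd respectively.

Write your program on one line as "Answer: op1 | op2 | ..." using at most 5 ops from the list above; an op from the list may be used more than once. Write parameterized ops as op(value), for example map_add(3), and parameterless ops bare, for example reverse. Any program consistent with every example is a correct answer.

reverse | filter_gt(8) | map_add(-4) | reverse | sum

Check, running the answer program on each example:
  [47, -18, -30, -40, -11, 46] -> [46, -11, -40, -30, -18, 47] -> [46, 47] -> [42, 43] -> [43, 42] -> 85
  [-35, -27, -13, 8, -16] -> [-16, 8, -13, -27, -35] -> [] -> [] -> [] -> 0
  [15, 1, -27, 3, -1] -> [-1, 3, -27, 1, 15] -> [15] -> [11] -> [11] -> 11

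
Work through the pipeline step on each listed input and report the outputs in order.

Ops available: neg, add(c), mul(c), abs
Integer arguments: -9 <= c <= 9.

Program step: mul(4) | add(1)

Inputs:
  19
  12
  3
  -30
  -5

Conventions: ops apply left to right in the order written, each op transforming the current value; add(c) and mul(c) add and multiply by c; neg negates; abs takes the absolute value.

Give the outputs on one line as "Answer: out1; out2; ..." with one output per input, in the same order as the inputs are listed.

77; 49; 13; -119; -19

Execution, op by op:
  19 -> 76 -> 77
  12 -> 48 -> 49
  3 -> 12 -> 13
  -30 -> -120 -> -119
  -5 -> -20 -> -19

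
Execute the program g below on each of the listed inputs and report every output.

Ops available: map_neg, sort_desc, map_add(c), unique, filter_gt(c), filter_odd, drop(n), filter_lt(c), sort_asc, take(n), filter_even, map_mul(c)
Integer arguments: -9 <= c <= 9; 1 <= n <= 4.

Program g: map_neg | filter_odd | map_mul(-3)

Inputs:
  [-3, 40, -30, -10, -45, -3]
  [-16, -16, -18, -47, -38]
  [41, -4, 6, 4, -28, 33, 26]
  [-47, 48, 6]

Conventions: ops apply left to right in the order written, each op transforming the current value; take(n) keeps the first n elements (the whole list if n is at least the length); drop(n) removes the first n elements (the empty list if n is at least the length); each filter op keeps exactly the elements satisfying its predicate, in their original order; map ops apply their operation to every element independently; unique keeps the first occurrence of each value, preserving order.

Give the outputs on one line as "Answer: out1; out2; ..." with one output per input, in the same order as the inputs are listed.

[-9, -135, -9]; [-141]; [123, 99]; [-141]

Execution, op by op:
  [-3, 40, -30, -10, -45, -3] -> [3, -40, 30, 10, 45, 3] -> [3, 45, 3] -> [-9, -135, -9]
  [-16, -16, -18, -47, -38] -> [16, 16, 18, 47, 38] -> [47] -> [-141]
  [41, -4, 6, 4, -28, 33, 26] -> [-41, 4, -6, -4, 28, -33, -26] -> [-41, -33] -> [123, 99]
  [-47, 48, 6] -> [47, -48, -6] -> [47] -> [-141]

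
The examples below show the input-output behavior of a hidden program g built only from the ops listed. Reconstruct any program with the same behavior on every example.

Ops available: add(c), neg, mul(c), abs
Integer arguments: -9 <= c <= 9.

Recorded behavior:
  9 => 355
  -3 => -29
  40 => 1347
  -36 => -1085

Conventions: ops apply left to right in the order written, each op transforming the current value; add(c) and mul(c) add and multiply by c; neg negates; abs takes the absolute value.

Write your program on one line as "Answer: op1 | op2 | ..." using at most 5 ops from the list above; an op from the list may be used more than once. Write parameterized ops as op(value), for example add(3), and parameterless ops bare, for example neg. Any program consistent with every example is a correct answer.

neg | add(-2) | mul(-8) | mul(4) | add(3)

Check, running the answer program on each example:
  9 -> -9 -> -11 -> 88 -> 352 -> 355
  -3 -> 3 -> 1 -> -8 -> -32 -> -29
  40 -> -40 -> -42 -> 336 -> 1344 -> 1347
  -36 -> 36 -> 34 -> -272 -> -1088 -> -1085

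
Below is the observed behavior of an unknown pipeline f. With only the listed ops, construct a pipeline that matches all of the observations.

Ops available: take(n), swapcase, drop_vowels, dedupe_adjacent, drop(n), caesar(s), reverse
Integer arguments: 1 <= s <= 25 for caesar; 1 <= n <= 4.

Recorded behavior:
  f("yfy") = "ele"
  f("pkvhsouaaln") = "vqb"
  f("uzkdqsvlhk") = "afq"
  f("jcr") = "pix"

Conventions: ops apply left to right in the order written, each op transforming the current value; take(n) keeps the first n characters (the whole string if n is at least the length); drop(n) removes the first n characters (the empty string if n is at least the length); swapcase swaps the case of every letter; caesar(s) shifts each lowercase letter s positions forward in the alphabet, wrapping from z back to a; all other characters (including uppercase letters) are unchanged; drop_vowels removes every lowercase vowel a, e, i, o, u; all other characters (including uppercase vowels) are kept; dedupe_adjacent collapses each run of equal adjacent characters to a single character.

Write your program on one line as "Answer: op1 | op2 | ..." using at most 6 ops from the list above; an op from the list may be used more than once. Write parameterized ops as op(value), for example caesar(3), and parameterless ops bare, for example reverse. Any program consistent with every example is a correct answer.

caesar(16) | caesar(16) | swapcase | take(3) | swapcase

Check, running the answer program on each example:
  "yfy" -> "ovo" -> "ele" -> "ELE" -> "ELE" -> "ele"
  "pkvhsouaaln" -> "falxiekqqbd" -> "vqbnyuaggrt" -> "VQBNYUAGGRT" -> "VQB" -> "vqb"
  "uzkdqsvlhk" -> "kpatgilbxa" -> "afqjwybrnq" -> "AFQJWYBRNQ" -> "AFQ" -> "afq"
  "jcr" -> "zsh" -> "pix" -> "PIX" -> "PIX" -> "pix"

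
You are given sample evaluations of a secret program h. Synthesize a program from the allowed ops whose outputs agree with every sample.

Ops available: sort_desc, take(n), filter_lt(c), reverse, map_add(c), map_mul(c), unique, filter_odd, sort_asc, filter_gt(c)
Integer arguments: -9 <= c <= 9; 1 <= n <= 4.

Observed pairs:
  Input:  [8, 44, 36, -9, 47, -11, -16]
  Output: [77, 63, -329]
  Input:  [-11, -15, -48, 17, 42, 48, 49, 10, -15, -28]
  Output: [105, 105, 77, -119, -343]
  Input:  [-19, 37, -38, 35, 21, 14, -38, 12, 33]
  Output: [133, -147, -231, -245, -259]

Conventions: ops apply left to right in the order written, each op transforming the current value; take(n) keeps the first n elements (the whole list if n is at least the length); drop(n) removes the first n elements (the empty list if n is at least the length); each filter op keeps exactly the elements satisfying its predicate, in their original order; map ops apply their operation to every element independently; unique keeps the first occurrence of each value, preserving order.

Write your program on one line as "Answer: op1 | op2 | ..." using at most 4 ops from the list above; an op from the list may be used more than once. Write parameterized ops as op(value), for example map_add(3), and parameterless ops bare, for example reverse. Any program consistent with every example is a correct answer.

reverse | map_mul(-7) | filter_odd | sort_desc

Check, running the answer program on each example:
  [8, 44, 36, -9, 47, -11, -16] -> [-16, -11, 47, -9, 36, 44, 8] -> [112, 77, -329, 63, -252, -308, -56] -> [77, -329, 63] -> [77, 63, -329]
  [-11, -15, -48, 17, 42, 48, 49, 10, -15, -28] -> [-28, -15, 10, 49, 48, 42, 17, -48, -15, -11] -> [196, 105, -70, -343, -336, -294, -119, 336, 105, 77] -> [105, -343, -119, 105, 77] -> [105, 105, 77, -119, -343]
  [-19, 37, -38, 35, 21, 14, -38, 12, 33] -> [33, 12, -38, 14, 21, 35, -38, 37, -19] -> [-231, -84, 266, -98, -147, -245, 266, -259, 133] -> [-231, -147, -245, -259, 133] -> [133, -147, -231, -245, -259]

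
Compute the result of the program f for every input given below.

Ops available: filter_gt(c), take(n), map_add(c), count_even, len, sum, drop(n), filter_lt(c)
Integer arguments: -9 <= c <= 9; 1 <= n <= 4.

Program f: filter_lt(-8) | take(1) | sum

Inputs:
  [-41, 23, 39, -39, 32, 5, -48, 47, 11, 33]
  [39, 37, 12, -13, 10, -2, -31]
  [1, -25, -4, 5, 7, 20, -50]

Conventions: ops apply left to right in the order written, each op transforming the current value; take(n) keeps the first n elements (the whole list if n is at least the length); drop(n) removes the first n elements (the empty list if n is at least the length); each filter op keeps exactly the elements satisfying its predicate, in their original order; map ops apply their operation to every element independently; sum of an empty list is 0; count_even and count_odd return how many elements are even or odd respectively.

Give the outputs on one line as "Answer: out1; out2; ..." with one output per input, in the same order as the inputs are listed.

-41; -13; -25

Execution, op by op:
  [-41, 23, 39, -39, 32, 5, -48, 47, 11, 33] -> [-41, -39, -48] -> [-41] -> -41
  [39, 37, 12, -13, 10, -2, -31] -> [-13, -31] -> [-13] -> -13
  [1, -25, -4, 5, 7, 20, -50] -> [-25, -50] -> [-25] -> -25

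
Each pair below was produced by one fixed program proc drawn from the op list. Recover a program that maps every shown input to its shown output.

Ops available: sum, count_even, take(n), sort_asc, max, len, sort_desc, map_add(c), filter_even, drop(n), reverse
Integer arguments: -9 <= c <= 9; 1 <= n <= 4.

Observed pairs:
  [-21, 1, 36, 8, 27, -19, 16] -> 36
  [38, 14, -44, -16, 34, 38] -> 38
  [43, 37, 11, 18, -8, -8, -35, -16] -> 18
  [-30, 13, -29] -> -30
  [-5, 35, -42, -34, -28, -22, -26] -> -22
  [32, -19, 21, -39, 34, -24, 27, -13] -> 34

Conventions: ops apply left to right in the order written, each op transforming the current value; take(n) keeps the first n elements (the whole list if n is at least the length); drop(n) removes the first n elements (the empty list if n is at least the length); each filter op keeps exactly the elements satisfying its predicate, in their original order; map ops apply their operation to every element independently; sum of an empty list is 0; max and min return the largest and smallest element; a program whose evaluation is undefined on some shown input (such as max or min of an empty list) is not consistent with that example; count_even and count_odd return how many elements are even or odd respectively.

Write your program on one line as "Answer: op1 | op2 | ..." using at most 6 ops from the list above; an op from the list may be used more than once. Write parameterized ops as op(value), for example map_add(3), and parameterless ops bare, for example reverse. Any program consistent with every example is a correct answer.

reverse | filter_even | sort_desc | reverse | max

Check, running the answer program on each example:
  [-21, 1, 36, 8, 27, -19, 16] -> [16, -19, 27, 8, 36, 1, -21] -> [16, 8, 36] -> [36, 16, 8] -> [8, 16, 36] -> 36
  [38, 14, -44, -16, 34, 38] -> [38, 34, -16, -44, 14, 38] -> [38, 34, -16, -44, 14, 38] -> [38, 38, 34, 14, -16, -44] -> [-44, -16, 14, 34, 38, 38] -> 38
  [43, 37, 11, 18, -8, -8, -35, -16] -> [-16, -35, -8, -8, 18, 11, 37, 43] -> [-16, -8, -8, 18] -> [18, -8, -8, -16] -> [-16, -8, -8, 18] -> 18
  [-30, 13, -29] -> [-29, 13, -30] -> [-30] -> [-30] -> [-30] -> -30
  [-5, 35, -42, -34, -28, -22, -26] -> [-26, -22, -28, -34, -42, 35, -5] -> [-26, -22, -28, -34, -42] -> [-22, -26, -28, -34, -42] -> [-42, -34, -28, -26, -22] -> -22
  [32, -19, 21, -39, 34, -24, 27, -13] -> [-13, 27, -24, 34, -39, 21, -19, 32] -> [-24, 34, 32] -> [34, 32, -24] -> [-24, 32, 34] -> 34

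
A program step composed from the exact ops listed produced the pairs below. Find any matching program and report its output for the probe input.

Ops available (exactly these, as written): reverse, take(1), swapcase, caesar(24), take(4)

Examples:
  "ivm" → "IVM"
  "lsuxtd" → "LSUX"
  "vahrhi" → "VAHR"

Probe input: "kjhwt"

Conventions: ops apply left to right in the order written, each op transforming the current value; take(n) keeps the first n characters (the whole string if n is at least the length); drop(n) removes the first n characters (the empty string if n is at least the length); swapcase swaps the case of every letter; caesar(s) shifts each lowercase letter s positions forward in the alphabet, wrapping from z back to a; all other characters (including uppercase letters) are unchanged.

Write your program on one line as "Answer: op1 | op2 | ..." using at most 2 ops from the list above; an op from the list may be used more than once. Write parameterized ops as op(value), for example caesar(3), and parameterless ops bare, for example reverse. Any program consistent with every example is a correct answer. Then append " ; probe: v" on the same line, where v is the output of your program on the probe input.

swapcase | take(4) ; probe: "KJHW"

Check, running the answer program on each example:
  "ivm" -> "IVM" -> "IVM"
  "lsuxtd" -> "LSUXTD" -> "LSUX"
  "vahrhi" -> "VAHRHI" -> "VAHR"
  probe: "kjhwt" -> "KJHWT" -> "KJHW"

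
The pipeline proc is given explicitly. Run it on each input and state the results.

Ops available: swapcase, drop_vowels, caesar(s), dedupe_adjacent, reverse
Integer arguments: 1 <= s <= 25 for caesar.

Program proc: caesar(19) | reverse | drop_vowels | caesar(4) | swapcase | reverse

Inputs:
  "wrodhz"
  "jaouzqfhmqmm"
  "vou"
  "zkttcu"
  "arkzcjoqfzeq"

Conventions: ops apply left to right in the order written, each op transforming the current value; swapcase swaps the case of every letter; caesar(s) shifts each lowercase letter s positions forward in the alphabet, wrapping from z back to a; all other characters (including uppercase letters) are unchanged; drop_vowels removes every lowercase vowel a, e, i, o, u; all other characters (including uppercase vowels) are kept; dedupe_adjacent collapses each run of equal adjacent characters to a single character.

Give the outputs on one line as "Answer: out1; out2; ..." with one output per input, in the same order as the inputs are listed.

Execution, op by op:
  "wrodhz" -> "pkhwas" -> "sawhkp" -> "swhkp" -> "walot" -> "WALOT" -> "TOLAW"
  "jaouzqfhmqmm" -> "cthnsjyafjff" -> "ffjfayjsnhtc" -> "ffjfyjsnhtc" -> "jjnjcnwrlxg" -> "JJNJCNWRLXG" -> "GXLRWNCJNJJ"
  "vou" -> "ohn" -> "nho" -> "nh" -> "rl" -> "RL" -> "LR"
  "zkttcu" -> "sdmmvn" -> "nvmmds" -> "nvmmds" -> "rzqqhw" -> "RZQQHW" -> "WHQQZR"
  "arkzcjoqfzeq" -> "tkdsvchjysxj" -> "jxsyjhcvsdkt" -> "jxsyjhcvsdkt" -> "nbwcnlgzwhox" -> "NBWCNLGZWHOX" -> "XOHWZGLNCWBN"

"TOLAW"; "GXLRWNCJNJJ"; "LR"; "WHQQZR"; "XOHWZGLNCWBN"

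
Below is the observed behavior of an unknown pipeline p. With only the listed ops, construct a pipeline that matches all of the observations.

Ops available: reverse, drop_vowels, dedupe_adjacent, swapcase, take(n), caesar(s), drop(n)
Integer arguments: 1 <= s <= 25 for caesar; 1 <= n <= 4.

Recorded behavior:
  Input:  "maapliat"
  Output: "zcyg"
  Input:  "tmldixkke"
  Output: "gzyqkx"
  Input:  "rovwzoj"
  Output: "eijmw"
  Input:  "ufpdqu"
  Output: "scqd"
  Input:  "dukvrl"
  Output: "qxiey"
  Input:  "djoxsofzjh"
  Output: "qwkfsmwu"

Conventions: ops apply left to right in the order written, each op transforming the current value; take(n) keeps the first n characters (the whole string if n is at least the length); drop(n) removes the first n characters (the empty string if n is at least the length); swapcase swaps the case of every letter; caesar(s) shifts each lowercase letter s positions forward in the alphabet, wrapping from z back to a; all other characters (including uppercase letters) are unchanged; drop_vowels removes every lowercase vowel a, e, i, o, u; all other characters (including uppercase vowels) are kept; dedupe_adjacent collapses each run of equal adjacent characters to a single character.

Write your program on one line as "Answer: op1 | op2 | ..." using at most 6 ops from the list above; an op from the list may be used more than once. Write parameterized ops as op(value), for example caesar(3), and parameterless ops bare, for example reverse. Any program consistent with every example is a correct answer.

drop_vowels | caesar(15) | caesar(21) | caesar(3) | dedupe_adjacent

Check, running the answer program on each example:
  "maapliat" -> "mplt" -> "beai" -> "wzvd" -> "zcyg" -> "zcyg"
  "tmldixkke" -> "tmldxkk" -> "ibasmzz" -> "dwvnhuu" -> "gzyqkxx" -> "gzyqkx"
  "rovwzoj" -> "rvwzj" -> "gkloy" -> "bfgjt" -> "eijmw" -> "eijmw"
  "ufpdqu" -> "fpdq" -> "uesf" -> "pzna" -> "scqd" -> "scqd"
  "dukvrl" -> "dkvrl" -> "szkga" -> "nufbv" -> "qxiey" -> "qxiey"
  "djoxsofzjh" -> "djxsfzjh" -> "symhuoyw" -> "nthcpjtr" -> "qwkfsmwu" -> "qwkfsmwu"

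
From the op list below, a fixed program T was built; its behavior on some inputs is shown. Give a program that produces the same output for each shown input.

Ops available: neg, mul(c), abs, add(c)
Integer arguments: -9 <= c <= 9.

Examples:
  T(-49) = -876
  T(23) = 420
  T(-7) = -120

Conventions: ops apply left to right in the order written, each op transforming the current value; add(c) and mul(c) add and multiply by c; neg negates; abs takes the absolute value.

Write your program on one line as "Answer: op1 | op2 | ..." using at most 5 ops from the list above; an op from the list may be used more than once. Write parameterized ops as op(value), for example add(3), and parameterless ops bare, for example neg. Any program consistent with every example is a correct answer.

mul(3) | add(1) | neg | mul(-6)

Check, running the answer program on each example:
  -49 -> -147 -> -146 -> 146 -> -876
  23 -> 69 -> 70 -> -70 -> 420
  -7 -> -21 -> -20 -> 20 -> -120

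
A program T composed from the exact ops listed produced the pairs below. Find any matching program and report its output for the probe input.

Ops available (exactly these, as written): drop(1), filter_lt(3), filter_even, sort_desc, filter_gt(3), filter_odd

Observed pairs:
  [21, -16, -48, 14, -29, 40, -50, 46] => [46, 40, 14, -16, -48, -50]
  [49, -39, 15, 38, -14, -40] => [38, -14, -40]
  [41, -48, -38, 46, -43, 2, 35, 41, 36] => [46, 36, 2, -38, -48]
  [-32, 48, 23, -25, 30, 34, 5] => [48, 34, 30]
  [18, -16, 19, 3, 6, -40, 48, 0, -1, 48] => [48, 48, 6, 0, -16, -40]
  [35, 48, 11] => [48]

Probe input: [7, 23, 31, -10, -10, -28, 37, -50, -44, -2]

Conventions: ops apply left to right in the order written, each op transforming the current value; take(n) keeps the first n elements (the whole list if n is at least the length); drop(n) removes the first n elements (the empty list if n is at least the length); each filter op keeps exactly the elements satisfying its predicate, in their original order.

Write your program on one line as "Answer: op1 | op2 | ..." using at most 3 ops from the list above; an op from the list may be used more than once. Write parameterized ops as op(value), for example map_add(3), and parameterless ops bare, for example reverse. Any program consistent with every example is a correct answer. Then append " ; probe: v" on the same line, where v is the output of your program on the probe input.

drop(1) | sort_desc | filter_even ; probe: [-2, -10, -10, -28, -44, -50]

Check, running the answer program on each example:
  [21, -16, -48, 14, -29, 40, -50, 46] -> [-16, -48, 14, -29, 40, -50, 46] -> [46, 40, 14, -16, -29, -48, -50] -> [46, 40, 14, -16, -48, -50]
  [49, -39, 15, 38, -14, -40] -> [-39, 15, 38, -14, -40] -> [38, 15, -14, -39, -40] -> [38, -14, -40]
  [41, -48, -38, 46, -43, 2, 35, 41, 36] -> [-48, -38, 46, -43, 2, 35, 41, 36] -> [46, 41, 36, 35, 2, -38, -43, -48] -> [46, 36, 2, -38, -48]
  [-32, 48, 23, -25, 30, 34, 5] -> [48, 23, -25, 30, 34, 5] -> [48, 34, 30, 23, 5, -25] -> [48, 34, 30]
  [18, -16, 19, 3, 6, -40, 48, 0, -1, 48] -> [-16, 19, 3, 6, -40, 48, 0, -1, 48] -> [48, 48, 19, 6, 3, 0, -1, -16, -40] -> [48, 48, 6, 0, -16, -40]
  [35, 48, 11] -> [48, 11] -> [48, 11] -> [48]
  probe: [7, 23, 31, -10, -10, -28, 37, -50, -44, -2] -> [23, 31, -10, -10, -28, 37, -50, -44, -2] -> [37, 31, 23, -2, -10, -10, -28, -44, -50] -> [-2, -10, -10, -28, -44, -50]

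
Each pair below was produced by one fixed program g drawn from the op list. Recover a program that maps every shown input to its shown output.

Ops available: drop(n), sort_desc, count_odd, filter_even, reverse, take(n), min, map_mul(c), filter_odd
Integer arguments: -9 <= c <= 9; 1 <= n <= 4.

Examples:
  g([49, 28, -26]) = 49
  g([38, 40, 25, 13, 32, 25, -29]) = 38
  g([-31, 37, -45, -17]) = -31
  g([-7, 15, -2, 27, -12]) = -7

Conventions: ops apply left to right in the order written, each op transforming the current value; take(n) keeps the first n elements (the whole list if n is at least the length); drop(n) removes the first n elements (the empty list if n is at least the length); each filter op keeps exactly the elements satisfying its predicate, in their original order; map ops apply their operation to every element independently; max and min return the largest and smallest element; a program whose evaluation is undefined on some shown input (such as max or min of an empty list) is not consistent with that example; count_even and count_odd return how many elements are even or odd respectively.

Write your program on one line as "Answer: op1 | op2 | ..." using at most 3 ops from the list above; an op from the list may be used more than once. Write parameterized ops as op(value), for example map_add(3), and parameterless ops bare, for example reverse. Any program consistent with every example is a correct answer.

take(1) | min

Check, running the answer program on each example:
  [49, 28, -26] -> [49] -> 49
  [38, 40, 25, 13, 32, 25, -29] -> [38] -> 38
  [-31, 37, -45, -17] -> [-31] -> -31
  [-7, 15, -2, 27, -12] -> [-7] -> -7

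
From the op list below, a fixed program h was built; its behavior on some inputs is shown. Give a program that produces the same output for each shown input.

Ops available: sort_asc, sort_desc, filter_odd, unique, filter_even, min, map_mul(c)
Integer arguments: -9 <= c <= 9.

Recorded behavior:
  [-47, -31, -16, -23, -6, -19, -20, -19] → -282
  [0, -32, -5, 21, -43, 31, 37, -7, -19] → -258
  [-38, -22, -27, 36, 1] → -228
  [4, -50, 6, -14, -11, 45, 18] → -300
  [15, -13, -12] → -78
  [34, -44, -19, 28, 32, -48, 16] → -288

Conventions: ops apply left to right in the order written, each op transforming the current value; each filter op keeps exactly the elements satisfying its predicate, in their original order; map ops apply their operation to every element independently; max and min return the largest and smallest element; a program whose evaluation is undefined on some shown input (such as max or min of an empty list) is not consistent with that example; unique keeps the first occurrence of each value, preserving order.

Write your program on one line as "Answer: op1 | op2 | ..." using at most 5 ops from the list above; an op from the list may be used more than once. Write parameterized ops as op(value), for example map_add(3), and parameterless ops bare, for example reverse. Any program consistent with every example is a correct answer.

sort_desc | sort_asc | unique | map_mul(6) | min

Check, running the answer program on each example:
  [-47, -31, -16, -23, -6, -19, -20, -19] -> [-6, -16, -19, -19, -20, -23, -31, -47] -> [-47, -31, -23, -20, -19, -19, -16, -6] -> [-47, -31, -23, -20, -19, -16, -6] -> [-282, -186, -138, -120, -114, -96, -36] -> -282
  [0, -32, -5, 21, -43, 31, 37, -7, -19] -> [37, 31, 21, 0, -5, -7, -19, -32, -43] -> [-43, -32, -19, -7, -5, 0, 21, 31, 37] -> [-43, -32, -19, -7, -5, 0, 21, 31, 37] -> [-258, -192, -114, -42, -30, 0, 126, 186, 222] -> -258
  [-38, -22, -27, 36, 1] -> [36, 1, -22, -27, -38] -> [-38, -27, -22, 1, 36] -> [-38, -27, -22, 1, 36] -> [-228, -162, -132, 6, 216] -> -228
  [4, -50, 6, -14, -11, 45, 18] -> [45, 18, 6, 4, -11, -14, -50] -> [-50, -14, -11, 4, 6, 18, 45] -> [-50, -14, -11, 4, 6, 18, 45] -> [-300, -84, -66, 24, 36, 108, 270] -> -300
  [15, -13, -12] -> [15, -12, -13] -> [-13, -12, 15] -> [-13, -12, 15] -> [-78, -72, 90] -> -78
  [34, -44, -19, 28, 32, -48, 16] -> [34, 32, 28, 16, -19, -44, -48] -> [-48, -44, -19, 16, 28, 32, 34] -> [-48, -44, -19, 16, 28, 32, 34] -> [-288, -264, -114, 96, 168, 192, 204] -> -288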